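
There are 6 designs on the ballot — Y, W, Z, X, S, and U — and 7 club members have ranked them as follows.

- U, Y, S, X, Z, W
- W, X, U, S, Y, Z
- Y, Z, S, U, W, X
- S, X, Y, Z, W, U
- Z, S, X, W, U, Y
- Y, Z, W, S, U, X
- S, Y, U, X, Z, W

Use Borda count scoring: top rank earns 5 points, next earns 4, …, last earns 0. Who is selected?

S

Borda scores:
  Y: 4 + 1 + 5 + 3 + 0 + 5 + 4 = 22
  W: 0 + 5 + 1 + 1 + 2 + 3 + 0 = 12
  Z: 1 + 0 + 4 + 2 + 5 + 4 + 1 = 17
  X: 2 + 4 + 0 + 4 + 3 + 0 + 2 = 15
  S: 3 + 2 + 3 + 5 + 4 + 2 + 5 = 24
  U: 5 + 3 + 2 + 0 + 1 + 1 + 3 = 15
S has the highest total.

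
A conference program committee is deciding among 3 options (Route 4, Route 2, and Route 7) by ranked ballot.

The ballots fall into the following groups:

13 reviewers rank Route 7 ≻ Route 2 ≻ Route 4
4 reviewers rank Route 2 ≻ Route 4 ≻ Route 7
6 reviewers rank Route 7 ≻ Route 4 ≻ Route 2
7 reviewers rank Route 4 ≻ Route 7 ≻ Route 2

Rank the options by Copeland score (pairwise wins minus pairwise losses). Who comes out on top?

Route 7

Pairwise results:
  Route 4 vs Route 2: Route 2 wins 17–13.
  Route 4 vs Route 7: Route 7 wins 19–11.
  Route 2 vs Route 7: Route 7 wins 26–4.
Copeland scores (wins − losses):
  Route 4: 0 − 2 = -2
  Route 2: 1 − 1 = 0
  Route 7: 2 − 0 = 2
Route 7 has the best Copeland score.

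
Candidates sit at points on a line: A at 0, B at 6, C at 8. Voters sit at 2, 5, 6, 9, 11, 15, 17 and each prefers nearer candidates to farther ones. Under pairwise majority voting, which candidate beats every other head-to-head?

C

With single-peaked preferences on a line, the Condorcet winner is the candidate closest to the median voter.
The median voter (position 9) is closest to C at 8.
Check: C vs A — voters closer to C: 6 of 7.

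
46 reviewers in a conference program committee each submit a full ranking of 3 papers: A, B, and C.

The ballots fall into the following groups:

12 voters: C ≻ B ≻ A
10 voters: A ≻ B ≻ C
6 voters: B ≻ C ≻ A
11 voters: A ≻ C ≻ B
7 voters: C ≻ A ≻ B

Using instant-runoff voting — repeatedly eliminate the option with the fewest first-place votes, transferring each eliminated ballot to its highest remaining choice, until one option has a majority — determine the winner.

C

Round 1: A 21, C 19, B 6. B has the fewest and is eliminated.
Round 2: C 25, A 21. C has a majority.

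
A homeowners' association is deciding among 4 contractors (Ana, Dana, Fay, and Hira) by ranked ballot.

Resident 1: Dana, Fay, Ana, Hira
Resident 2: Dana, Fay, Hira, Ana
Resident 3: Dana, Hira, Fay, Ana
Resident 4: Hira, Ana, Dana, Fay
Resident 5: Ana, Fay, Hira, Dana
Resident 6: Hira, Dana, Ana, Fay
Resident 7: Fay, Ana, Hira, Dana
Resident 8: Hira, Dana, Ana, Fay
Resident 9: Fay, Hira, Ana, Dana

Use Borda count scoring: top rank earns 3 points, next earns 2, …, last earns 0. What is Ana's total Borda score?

Borda scores:
  Ana: 1 + 0 + 0 + 2 + 3 + 1 + 2 + 1 + 1 = 11
  Dana: 3 + 3 + 3 + 1 + 0 + 2 + 0 + 2 + 0 = 14
  Fay: 2 + 2 + 1 + 0 + 2 + 0 + 3 + 0 + 3 = 13
  Hira: 0 + 1 + 2 + 3 + 1 + 3 + 1 + 3 + 2 = 16

11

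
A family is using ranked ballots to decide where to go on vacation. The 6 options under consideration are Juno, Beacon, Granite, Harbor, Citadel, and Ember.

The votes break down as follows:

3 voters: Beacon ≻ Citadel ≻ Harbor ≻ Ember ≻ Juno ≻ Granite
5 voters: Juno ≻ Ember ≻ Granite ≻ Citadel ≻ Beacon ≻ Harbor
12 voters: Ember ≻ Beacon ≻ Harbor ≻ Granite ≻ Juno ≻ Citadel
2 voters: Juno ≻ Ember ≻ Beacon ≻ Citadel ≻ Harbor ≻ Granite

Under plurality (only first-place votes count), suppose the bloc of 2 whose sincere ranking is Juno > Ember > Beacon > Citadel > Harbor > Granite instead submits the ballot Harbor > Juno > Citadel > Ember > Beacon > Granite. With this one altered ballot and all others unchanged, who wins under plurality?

First-place totals with the altered ballot: Juno 5, Beacon 3, Granite 0, Harbor 2, Citadel 0, Ember 12.
The winner is unchanged: still Ember.

Ember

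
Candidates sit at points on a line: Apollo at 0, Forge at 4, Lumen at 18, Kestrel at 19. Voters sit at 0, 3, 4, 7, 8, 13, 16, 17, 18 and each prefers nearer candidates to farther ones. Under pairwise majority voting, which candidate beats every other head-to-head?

Forge

With single-peaked preferences on a line, the Condorcet winner is the candidate closest to the median voter.
The median voter (position 8) is closest to Forge at 4.
Check: Forge vs Lumen — voters closer to Forge: 5 of 9.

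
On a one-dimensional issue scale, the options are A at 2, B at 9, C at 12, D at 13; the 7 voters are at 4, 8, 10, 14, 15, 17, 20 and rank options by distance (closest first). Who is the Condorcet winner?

D

With single-peaked preferences on a line, the Condorcet winner is the candidate closest to the median voter.
The median voter (position 14) is closest to D at 13.
Check: D vs B — voters closer to D: 4 of 7.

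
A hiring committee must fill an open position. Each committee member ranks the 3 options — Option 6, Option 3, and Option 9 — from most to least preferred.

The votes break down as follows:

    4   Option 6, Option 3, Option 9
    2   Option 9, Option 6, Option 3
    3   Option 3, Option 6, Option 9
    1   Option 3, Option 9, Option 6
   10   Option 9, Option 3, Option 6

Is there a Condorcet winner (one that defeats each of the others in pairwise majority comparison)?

Head-to-head results (20 voters total):
Option 6 vs Option 3: Option 3 wins 14–6.
Option 6 vs Option 9: Option 9 wins 13–7.
Option 3 vs Option 9: Option 9 wins 12–8.
Option 9 beats each rival — Option 6 (13–7), Option 3 (12–8) — so Option 9 is the Condorcet winner.

Yes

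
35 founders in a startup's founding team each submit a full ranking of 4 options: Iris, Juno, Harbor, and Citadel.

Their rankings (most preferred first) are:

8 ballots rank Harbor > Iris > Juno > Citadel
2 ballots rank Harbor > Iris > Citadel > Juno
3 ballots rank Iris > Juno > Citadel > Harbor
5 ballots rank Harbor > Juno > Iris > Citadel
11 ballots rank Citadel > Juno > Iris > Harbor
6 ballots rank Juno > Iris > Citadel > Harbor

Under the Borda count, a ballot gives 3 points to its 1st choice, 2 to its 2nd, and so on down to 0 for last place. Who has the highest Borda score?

Borda scores:
  Iris: 8·2 + 2·2 + 3·3 + 5·1 + 11·1 + 6·2 = 57
  Juno: 8·1 + 2·0 + 3·2 + 5·2 + 11·2 + 6·3 = 64
  Harbor: 8·3 + 2·3 + 3·0 + 5·3 + 11·0 + 6·0 = 45
  Citadel: 8·0 + 2·1 + 3·1 + 5·0 + 11·3 + 6·1 = 44
Juno has the highest total.

Juno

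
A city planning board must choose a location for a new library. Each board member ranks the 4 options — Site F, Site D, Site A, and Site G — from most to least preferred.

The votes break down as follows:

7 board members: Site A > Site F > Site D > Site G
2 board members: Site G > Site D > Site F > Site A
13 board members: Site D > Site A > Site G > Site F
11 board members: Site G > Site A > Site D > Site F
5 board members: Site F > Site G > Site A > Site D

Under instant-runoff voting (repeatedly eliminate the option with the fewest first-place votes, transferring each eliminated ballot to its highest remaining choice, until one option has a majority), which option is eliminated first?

Round 1: Site D 13, Site G 13, Site A 7, Site F 5. Site F has the fewest and is eliminated.
Round 2: Site G 18, Site D 13, Site A 7. Site A has the fewest and is eliminated.
Round 3: Site D 20, Site G 18. Site D has a majority.

Site F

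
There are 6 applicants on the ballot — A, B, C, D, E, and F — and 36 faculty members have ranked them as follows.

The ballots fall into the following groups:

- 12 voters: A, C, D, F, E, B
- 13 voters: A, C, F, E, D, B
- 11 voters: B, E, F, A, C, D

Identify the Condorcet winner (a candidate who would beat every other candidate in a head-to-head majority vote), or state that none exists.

A

Head-to-head results (36 voters total):
A vs B: A wins 25–11.
A vs C: A wins 36–0.
A vs D: A wins 36–0.
A vs E: A wins 25–11.
A vs F: A wins 25–11.
B vs C: C wins 25–11.
B vs D: D wins 25–11.
B vs E: E wins 25–11.
B vs F: F wins 25–11.
C vs D: C wins 36–0.
C vs E: C wins 25–11.
C vs F: C wins 25–11.
D vs E: E wins 24–12.
D vs F: F wins 24–12.
E vs F: F wins 25–11.
A beats each rival — B (25–11), C (36–0), D (36–0), E (25–11), F (25–11) — so A is the Condorcet winner.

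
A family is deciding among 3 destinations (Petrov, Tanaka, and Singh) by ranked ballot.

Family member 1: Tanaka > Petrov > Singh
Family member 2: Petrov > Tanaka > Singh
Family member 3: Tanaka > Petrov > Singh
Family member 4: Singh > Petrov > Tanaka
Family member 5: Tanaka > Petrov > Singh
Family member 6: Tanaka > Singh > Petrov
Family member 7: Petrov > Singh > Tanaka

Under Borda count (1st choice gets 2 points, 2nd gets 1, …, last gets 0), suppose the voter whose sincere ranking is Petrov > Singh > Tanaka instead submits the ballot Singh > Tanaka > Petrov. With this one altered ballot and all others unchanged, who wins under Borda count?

Tanaka

Borda totals with the altered ballot: Petrov 6, Tanaka 10, Singh 5.
The winner is unchanged: still Tanaka.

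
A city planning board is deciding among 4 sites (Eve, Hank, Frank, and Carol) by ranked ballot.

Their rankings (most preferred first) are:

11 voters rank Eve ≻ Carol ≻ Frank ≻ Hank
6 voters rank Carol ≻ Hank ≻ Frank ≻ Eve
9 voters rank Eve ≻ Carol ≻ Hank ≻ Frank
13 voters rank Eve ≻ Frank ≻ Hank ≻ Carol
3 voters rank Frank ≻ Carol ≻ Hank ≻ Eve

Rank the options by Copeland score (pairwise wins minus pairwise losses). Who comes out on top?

Eve

Pairwise results:
  Eve vs Hank: Eve wins 33–9.
  Eve vs Frank: Eve wins 33–9.
  Eve vs Carol: Eve wins 33–9.
  Hank vs Frank: Frank wins 27–15.
  Hank vs Carol: Carol wins 29–13.
  Frank vs Carol: Carol wins 26–16.
Copeland scores (wins − losses):
  Eve: 3 − 0 = 3
  Hank: 0 − 3 = -3
  Frank: 1 − 2 = -1
  Carol: 2 − 1 = 1
Eve has the best Copeland score.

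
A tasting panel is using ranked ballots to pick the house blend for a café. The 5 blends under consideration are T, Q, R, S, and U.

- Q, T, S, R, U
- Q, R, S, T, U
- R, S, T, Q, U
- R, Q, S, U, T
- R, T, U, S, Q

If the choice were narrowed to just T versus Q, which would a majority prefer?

Ballots ranking T above Q: 2.
Ballots ranking Q above T: 3.
Q wins the head-to-head, 3–2.

Q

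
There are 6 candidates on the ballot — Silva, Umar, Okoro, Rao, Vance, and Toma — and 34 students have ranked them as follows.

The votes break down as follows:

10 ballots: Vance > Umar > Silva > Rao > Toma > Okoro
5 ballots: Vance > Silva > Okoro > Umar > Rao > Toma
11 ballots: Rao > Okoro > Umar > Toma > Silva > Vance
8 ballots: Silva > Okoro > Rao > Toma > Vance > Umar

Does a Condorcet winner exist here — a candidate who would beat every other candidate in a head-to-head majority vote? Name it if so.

None — there is no Condorcet winner

Head-to-head results (34 voters total):
Silva vs Umar: Umar wins 21–13.
Silva vs Okoro: Silva wins 23–11.
Silva vs Rao: Silva wins 23–11.
Silva vs Vance: Silva wins 19–15.
Silva vs Toma: Silva wins 23–11.
Umar vs Okoro: Okoro wins 24–10.
Umar vs Rao: Rao wins 19–15.
Umar vs Vance: Vance wins 23–11.
Umar vs Toma: Umar wins 26–8.
Okoro vs Rao: Rao wins 21–13.
Okoro vs Vance: Okoro wins 19–15.
Okoro vs Toma: Okoro wins 24–10.
Rao vs Vance: Rao wins 19–15.
Rao vs Toma: Rao wins 34–0.
Vance vs Toma: Toma wins 19–15.
No candidate beats all others: Silva beats Okoro beats Umar beats Silva, a majority cycle.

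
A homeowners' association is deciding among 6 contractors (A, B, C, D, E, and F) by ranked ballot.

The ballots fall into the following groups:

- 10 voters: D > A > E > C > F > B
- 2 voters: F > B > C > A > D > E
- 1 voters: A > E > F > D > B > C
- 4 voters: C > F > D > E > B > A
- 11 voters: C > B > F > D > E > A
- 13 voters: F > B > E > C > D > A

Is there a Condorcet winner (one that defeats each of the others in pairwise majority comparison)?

Head-to-head results (41 voters total):
A vs B: B wins 30–11.
A vs C: C wins 30–11.
A vs D: D wins 38–3.
A vs E: E wins 28–13.
A vs F: F wins 30–11.
B vs C: C wins 25–16.
B vs D: B wins 26–15.
B vs E: B wins 26–15.
B vs F: F wins 30–11.
C vs D: C wins 30–11.
C vs E: E wins 24–17.
C vs F: C wins 25–16.
D vs E: D wins 27–14.
D vs F: F wins 31–10.
E vs F: F wins 30–11.
No candidate beats all others: B beats E beats C beats B, a majority cycle.

No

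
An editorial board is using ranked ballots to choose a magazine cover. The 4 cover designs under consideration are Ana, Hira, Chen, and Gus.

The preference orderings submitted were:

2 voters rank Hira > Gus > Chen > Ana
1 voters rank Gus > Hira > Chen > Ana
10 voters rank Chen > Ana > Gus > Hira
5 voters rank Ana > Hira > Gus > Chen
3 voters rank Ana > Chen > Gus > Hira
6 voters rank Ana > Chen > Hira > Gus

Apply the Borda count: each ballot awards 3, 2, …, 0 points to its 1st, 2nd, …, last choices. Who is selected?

Borda scores:
  Ana: 2·0 + 0 + 10·2 + 5·3 + 3·3 + 6·3 = 62
  Hira: 2·3 + 2 + 10·0 + 5·2 + 3·0 + 6·1 = 24
  Chen: 2·1 + 1 + 10·3 + 5·0 + 3·2 + 6·2 = 51
  Gus: 2·2 + 3 + 10·1 + 5·1 + 3·1 + 6·0 = 25
Ana has the highest total.

Ana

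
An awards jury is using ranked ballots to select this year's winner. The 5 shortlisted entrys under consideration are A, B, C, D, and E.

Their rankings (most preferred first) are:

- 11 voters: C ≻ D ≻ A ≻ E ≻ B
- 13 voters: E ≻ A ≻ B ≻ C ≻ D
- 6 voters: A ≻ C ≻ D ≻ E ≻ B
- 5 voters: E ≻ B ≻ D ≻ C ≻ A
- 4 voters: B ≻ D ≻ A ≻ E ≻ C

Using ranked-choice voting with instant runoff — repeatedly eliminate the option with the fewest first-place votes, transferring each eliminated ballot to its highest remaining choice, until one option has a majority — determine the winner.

E

Round 1: E 18, C 11, A 6, B 4, D 0. D has the fewest and is eliminated.
Round 2: E 18, C 11, A 6, B 4. B has the fewest and is eliminated.
Round 3: E 18, C 11, A 10. A has the fewest and is eliminated.
Round 4: E 22, C 17. E has a majority.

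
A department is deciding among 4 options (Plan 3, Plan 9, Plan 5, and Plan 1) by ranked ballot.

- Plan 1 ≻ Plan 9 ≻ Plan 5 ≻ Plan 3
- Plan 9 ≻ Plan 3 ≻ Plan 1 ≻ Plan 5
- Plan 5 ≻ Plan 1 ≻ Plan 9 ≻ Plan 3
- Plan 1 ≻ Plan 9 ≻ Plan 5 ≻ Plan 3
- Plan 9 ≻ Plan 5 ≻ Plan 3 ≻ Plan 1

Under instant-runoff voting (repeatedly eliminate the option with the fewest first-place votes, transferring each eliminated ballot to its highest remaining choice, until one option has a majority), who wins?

Round 1: Plan 9 2, Plan 1 2, Plan 5 1, Plan 3 0. Plan 3 has the fewest and is eliminated.
Round 2: Plan 9 2, Plan 1 2, Plan 5 1. Plan 5 has the fewest and is eliminated.
Round 3: Plan 1 3, Plan 9 2. Plan 1 has a majority.

Plan 1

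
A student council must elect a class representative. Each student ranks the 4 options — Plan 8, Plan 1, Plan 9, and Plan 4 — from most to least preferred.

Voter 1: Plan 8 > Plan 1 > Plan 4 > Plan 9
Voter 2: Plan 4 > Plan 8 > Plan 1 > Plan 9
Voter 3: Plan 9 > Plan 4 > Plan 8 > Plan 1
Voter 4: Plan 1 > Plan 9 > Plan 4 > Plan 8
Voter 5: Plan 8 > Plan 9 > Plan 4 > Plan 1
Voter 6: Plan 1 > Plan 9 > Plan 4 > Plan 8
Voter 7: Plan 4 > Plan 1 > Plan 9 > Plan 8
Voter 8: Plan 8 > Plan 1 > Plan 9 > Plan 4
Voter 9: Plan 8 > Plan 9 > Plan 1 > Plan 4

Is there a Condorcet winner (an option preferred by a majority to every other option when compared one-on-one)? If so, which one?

No Condorcet winner

Head-to-head results (9 voters total):
Plan 8 vs Plan 1: Plan 8 wins 6–3.
Plan 8 vs Plan 9: Plan 8 wins 5–4.
Plan 8 vs Plan 4: Plan 4 wins 5–4.
Plan 1 vs Plan 9: Plan 1 wins 6–3.
Plan 1 vs Plan 4: Plan 1 wins 5–4.
Plan 9 vs Plan 4: Plan 9 wins 6–3.
No candidate beats all others: Plan 8 beats Plan 1 beats Plan 4 beats Plan 8, a majority cycle.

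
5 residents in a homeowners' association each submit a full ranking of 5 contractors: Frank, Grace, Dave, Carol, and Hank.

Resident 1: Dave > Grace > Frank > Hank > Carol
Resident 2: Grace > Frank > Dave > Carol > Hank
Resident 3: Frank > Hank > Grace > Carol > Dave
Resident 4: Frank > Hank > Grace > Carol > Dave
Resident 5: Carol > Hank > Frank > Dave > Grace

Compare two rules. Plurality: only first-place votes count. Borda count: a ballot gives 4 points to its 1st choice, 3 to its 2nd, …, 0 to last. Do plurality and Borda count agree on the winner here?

Plurality first-place counts: Frank 2, Grace 1, Dave 1, Carol 1, Hank 0 → Frank.
Borda totals: Frank 15, Grace 11, Dave 7, Carol 7, Hank 10 → Frank.
The two rules agree on Frank.

Yes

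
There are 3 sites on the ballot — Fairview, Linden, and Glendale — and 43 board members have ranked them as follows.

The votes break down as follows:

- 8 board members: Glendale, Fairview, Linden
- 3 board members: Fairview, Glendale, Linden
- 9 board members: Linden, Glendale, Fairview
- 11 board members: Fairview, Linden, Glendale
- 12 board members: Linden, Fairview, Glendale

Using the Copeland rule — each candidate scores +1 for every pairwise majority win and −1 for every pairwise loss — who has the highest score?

Pairwise results:
  Fairview vs Linden: Fairview wins 22–21.
  Fairview vs Glendale: Fairview wins 26–17.
  Linden vs Glendale: Linden wins 32–11.
Copeland scores (wins − losses):
  Fairview: 2 − 0 = 2
  Linden: 1 − 1 = 0
  Glendale: 0 − 2 = -2
Fairview has the best Copeland score.

Fairview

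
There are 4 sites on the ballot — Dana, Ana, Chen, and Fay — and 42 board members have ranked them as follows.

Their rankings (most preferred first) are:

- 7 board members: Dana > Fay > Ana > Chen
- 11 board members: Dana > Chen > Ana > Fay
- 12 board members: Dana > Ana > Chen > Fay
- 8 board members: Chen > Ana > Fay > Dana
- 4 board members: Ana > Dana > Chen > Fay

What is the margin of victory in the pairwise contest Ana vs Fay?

28

Ballots ranking Ana above Fay: 11+12+8+4 = 35.
Ballots ranking Fay above Ana: 7.
Ana wins 35–7, a margin of 28.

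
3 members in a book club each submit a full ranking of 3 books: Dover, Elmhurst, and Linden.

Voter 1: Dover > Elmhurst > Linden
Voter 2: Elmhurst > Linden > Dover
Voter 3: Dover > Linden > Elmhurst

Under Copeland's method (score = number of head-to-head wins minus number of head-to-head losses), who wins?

Pairwise results:
  Dover vs Elmhurst: Dover wins 2–1.
  Dover vs Linden: Dover wins 2–1.
  Elmhurst vs Linden: Elmhurst wins 2–1.
Copeland scores (wins − losses):
  Dover: 2 − 0 = 2
  Elmhurst: 1 − 1 = 0
  Linden: 0 − 2 = -2
Dover has the best Copeland score.

Dover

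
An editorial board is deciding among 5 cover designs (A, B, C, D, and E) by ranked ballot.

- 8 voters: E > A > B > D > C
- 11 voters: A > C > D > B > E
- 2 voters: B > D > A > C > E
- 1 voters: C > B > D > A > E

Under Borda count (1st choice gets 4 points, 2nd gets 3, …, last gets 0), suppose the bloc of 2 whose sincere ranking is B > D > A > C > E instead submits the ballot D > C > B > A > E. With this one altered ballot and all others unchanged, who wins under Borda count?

Borda totals with the altered ballot: A 71, B 34, C 43, D 40, E 32.
The winner is unchanged: still A.

A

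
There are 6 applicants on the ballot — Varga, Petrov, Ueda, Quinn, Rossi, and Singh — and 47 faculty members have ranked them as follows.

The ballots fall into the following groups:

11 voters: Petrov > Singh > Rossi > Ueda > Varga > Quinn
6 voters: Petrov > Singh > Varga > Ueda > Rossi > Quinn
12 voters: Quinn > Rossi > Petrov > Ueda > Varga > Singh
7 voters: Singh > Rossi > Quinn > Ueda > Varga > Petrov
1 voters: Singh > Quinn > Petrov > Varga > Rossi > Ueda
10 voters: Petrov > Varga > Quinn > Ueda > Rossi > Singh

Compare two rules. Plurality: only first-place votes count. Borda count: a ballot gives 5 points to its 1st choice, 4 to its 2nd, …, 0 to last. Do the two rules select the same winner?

Plurality first-place counts: Varga 0, Petrov 27, Ueda 0, Quinn 12, Rossi 0, Singh 8 → Petrov.
Borda totals: Varga 90, Petrov 174, Ueda 92, Quinn 115, Rossi 126, Singh 108 → Petrov.
The two rules agree on Petrov.

Yes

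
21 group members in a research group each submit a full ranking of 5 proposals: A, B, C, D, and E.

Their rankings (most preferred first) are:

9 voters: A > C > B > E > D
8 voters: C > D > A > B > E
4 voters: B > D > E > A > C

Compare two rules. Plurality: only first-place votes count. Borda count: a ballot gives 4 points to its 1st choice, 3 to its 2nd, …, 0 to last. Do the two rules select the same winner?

No

Plurality first-place counts: A 9, B 4, C 8, D 0, E 0 → A.
Borda totals: A 56, B 42, C 59, D 36, E 17 → C.
The two rules disagree: plurality picks A, Borda picks C.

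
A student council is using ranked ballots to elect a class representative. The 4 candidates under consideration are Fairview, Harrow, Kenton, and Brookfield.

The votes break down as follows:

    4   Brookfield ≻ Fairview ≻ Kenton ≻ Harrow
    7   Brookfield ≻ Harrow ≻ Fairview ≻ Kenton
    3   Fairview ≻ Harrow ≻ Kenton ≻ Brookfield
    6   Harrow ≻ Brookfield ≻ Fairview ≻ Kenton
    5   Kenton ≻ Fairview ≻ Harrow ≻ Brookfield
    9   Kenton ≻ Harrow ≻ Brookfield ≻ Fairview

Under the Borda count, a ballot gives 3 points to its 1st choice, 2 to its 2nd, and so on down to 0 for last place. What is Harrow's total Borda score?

61

Borda scores:
  Fairview: 4·2 + 7·1 + 3·3 + 6·1 + 5·2 + 9·0 = 40
  Harrow: 4·0 + 7·2 + 3·2 + 6·3 + 5·1 + 9·2 = 61
  Kenton: 4·1 + 7·0 + 3·1 + 6·0 + 5·3 + 9·3 = 49
  Brookfield: 4·3 + 7·3 + 3·0 + 6·2 + 5·0 + 9·1 = 54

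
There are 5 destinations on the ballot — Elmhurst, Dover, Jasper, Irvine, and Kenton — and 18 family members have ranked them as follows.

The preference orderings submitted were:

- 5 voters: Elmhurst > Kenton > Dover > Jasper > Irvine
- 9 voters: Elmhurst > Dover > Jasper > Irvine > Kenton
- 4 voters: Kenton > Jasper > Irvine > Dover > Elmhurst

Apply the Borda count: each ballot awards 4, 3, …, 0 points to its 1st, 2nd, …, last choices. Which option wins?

Elmhurst

Borda scores:
  Elmhurst: 5·4 + 9·4 + 4·0 = 56
  Dover: 5·2 + 9·3 + 4·1 = 41
  Jasper: 5·1 + 9·2 + 4·3 = 35
  Irvine: 5·0 + 9·1 + 4·2 = 17
  Kenton: 5·3 + 9·0 + 4·4 = 31
Elmhurst has the highest total.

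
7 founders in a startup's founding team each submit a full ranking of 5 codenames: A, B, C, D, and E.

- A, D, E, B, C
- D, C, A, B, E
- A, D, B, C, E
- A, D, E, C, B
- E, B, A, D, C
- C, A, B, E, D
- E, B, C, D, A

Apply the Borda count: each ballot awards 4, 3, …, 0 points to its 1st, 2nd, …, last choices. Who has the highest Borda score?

Borda scores:
  A: 4 + 2 + 4 + 4 + 2 + 3 + 0 = 19
  B: 1 + 1 + 2 + 0 + 3 + 2 + 3 = 12
  C: 0 + 3 + 1 + 1 + 0 + 4 + 2 = 11
  D: 3 + 4 + 3 + 3 + 1 + 0 + 1 = 15
  E: 2 + 0 + 0 + 2 + 4 + 1 + 4 = 13
A has the highest total.

A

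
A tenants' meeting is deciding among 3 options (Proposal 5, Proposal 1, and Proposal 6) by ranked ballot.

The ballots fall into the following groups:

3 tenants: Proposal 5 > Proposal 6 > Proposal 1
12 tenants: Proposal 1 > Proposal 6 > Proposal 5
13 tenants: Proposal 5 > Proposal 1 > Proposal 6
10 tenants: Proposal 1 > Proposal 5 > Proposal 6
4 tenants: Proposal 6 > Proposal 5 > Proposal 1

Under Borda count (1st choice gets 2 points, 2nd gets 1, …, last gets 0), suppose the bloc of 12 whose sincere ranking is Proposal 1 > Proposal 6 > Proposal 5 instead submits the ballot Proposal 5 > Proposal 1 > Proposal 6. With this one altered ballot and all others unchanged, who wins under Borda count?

Borda totals with the altered ballot: Proposal 5 70, Proposal 1 45, Proposal 6 11.
The switch changes the winner from Proposal 1 to Proposal 5.

Proposal 5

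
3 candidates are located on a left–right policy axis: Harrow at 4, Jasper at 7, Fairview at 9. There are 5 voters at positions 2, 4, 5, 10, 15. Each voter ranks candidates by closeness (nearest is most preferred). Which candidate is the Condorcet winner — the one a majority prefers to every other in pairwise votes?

Harrow

With single-peaked preferences on a line, the Condorcet winner is the candidate closest to the median voter.
The median voter (position 5) is closest to Harrow at 4.
Check: Harrow vs Fairview — voters closer to Harrow: 3 of 5.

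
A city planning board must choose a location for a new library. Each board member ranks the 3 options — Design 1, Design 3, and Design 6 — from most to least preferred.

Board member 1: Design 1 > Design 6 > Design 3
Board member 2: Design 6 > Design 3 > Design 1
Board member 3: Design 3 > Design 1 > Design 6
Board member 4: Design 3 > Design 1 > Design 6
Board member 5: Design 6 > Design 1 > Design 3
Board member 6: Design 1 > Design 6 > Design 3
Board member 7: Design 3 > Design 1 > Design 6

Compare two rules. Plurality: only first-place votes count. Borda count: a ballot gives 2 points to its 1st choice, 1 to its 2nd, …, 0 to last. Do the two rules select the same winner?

Plurality first-place counts: Design 1 2, Design 3 3, Design 6 2 → Design 3.
Borda totals: Design 1 8, Design 3 7, Design 6 6 → Design 1.
The two rules disagree: plurality picks Design 3, Borda picks Design 1.

No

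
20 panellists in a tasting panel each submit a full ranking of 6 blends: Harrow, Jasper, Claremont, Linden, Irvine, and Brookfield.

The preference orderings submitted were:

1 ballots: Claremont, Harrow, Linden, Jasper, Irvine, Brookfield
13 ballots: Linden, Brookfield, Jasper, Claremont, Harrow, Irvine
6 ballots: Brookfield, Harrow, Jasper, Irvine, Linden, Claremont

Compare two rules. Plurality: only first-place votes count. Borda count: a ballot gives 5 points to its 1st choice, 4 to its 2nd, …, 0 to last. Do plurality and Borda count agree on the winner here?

Plurality first-place counts: Harrow 0, Jasper 0, Claremont 1, Linden 13, Irvine 0, Brookfield 6 → Linden.
Borda totals: Harrow 41, Jasper 59, Claremont 31, Linden 74, Irvine 13, Brookfield 82 → Brookfield.
The two rules disagree: plurality picks Linden, Borda picks Brookfield.

No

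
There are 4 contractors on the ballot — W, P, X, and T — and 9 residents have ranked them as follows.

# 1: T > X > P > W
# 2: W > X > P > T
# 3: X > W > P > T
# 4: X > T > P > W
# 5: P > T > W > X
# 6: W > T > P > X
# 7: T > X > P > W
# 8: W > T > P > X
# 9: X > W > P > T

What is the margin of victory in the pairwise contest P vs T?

1

Ballots ranking P above T: 4.
Ballots ranking T above P: 5.
T wins 5–4, a margin of 1.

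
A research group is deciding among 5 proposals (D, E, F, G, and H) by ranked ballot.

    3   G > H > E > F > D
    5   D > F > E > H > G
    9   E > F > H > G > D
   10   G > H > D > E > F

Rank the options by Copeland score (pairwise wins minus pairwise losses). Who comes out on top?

Pairwise results:
  D vs E: D wins 15–12.
  D vs F: D wins 15–12.
  D vs G: G wins 22–5.
  D vs H: H wins 22–5.
  E vs F: E wins 22–5.
  E vs G: E wins 14–13.
  E vs H: E wins 14–13.
  F vs G: F wins 14–13.
  F vs H: F wins 14–13.
  G vs H: H wins 14–13.
Copeland scores (wins − losses):
  D: 2 − 2 = 0
  E: 3 − 1 = 2
  F: 2 − 2 = 0
  G: 1 − 3 = -2
  H: 2 − 2 = 0
E has the best Copeland score.

E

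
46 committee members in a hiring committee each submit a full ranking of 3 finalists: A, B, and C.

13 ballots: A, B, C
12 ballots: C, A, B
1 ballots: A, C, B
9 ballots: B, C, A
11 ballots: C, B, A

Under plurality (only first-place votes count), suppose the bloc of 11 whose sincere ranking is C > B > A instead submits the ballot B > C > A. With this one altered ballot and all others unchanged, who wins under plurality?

B

First-place totals with the altered ballot: A 14, B 20, C 12.
The switch changes the winner from C to B.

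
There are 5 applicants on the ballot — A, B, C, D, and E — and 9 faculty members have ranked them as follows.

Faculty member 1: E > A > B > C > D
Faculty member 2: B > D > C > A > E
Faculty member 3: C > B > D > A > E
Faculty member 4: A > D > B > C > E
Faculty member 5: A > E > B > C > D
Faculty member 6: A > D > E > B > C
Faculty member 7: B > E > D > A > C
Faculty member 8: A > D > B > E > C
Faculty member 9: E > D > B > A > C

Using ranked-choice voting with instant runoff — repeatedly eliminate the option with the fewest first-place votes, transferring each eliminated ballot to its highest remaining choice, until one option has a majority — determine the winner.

Round 1: A 4, B 2, E 2, C 1, D 0. D has the fewest and is eliminated.
Round 2: A 4, B 2, E 2, C 1. C has the fewest and is eliminated.
Round 3: A 4, B 3, E 2. E has the fewest and is eliminated.
Round 4: A 5, B 4. A has a majority.

A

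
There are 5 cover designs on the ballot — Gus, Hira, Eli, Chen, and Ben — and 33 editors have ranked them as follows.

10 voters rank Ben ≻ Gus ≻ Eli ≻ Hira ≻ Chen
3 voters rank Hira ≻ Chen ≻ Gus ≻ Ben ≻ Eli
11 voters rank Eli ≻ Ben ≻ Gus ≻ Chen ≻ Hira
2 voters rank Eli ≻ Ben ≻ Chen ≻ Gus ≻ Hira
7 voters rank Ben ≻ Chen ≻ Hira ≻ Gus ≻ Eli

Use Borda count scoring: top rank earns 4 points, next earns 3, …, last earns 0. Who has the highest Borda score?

Ben

Borda scores:
  Gus: 10·3 + 3·2 + 11·2 + 2·1 + 7·1 = 67
  Hira: 10·1 + 3·4 + 11·0 + 2·0 + 7·2 = 36
  Eli: 10·2 + 3·0 + 11·4 + 2·4 + 7·0 = 72
  Chen: 10·0 + 3·3 + 11·1 + 2·2 + 7·3 = 45
  Ben: 10·4 + 3·1 + 11·3 + 2·3 + 7·4 = 110
Ben has the highest total.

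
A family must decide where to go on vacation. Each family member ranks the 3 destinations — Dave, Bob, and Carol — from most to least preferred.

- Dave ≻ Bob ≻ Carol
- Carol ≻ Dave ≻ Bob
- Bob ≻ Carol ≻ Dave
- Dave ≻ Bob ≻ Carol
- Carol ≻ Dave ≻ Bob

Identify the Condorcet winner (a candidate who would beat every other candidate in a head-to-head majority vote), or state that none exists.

None — there is no Condorcet winner

Head-to-head results (5 voters total):
Dave vs Bob: Dave wins 4–1.
Dave vs Carol: Carol wins 3–2.
Bob vs Carol: Bob wins 3–2.
No candidate beats all others: Dave beats Bob beats Carol beats Dave, a majority cycle.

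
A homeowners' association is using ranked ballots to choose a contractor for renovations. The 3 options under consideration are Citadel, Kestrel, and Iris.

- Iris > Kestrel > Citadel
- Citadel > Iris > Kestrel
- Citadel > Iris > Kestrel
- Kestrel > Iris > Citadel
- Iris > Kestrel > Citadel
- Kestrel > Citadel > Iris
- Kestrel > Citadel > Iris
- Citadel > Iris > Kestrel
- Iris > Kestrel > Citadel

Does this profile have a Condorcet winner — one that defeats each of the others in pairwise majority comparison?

Head-to-head results (9 voters total):
Citadel vs Kestrel: Kestrel wins 6–3.
Citadel vs Iris: Citadel wins 5–4.
Kestrel vs Iris: Iris wins 6–3.
No candidate beats all others: Citadel beats Iris beats Kestrel beats Citadel, a majority cycle.

No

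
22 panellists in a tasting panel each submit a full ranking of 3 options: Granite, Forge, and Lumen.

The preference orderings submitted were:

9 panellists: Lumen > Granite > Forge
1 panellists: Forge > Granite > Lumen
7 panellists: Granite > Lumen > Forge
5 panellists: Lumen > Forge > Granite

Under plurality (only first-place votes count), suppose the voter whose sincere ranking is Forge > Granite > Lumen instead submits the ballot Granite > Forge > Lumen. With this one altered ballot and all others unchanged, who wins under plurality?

First-place totals with the altered ballot: Granite 8, Forge 0, Lumen 14.
The winner is unchanged: still Lumen.

Lumen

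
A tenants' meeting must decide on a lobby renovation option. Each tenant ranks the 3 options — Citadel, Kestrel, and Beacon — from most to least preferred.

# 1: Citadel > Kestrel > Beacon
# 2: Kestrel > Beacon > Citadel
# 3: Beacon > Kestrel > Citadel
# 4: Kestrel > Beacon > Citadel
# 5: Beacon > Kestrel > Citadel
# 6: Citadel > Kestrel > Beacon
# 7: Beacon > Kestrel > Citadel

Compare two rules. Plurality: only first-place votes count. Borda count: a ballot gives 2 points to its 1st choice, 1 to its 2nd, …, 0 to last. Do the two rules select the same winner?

Plurality first-place counts: Citadel 2, Kestrel 2, Beacon 3 → Beacon.
Borda totals: Citadel 4, Kestrel 9, Beacon 8 → Kestrel.
The two rules disagree: plurality picks Beacon, Borda picks Kestrel.

No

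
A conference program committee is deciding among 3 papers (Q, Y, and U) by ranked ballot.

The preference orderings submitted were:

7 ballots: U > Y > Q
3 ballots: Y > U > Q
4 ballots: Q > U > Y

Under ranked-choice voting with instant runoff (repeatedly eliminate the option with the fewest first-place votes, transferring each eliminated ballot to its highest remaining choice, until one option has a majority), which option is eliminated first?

Round 1: U 7, Q 4, Y 3. Y has the fewest and is eliminated.
Round 2: U 10, Q 4. U has a majority.

Y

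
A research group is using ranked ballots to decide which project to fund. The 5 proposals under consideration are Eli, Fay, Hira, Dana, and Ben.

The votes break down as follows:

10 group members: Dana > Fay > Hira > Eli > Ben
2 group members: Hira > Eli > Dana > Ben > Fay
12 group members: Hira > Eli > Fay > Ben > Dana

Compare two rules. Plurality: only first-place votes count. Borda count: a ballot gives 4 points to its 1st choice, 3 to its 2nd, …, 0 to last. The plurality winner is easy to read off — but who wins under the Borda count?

Hira

Plurality first-place counts: Eli 0, Fay 0, Hira 14, Dana 10, Ben 0 → Hira.
Borda totals: Eli 52, Fay 54, Hira 76, Dana 44, Ben 14 → Hira.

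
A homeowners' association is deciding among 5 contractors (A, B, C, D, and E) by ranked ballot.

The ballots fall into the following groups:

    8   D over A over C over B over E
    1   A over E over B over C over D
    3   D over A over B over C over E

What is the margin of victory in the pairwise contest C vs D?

Ballots ranking C above D: 1.
Ballots ranking D above C: 8+3 = 11.
D wins 11–1, a margin of 10.

10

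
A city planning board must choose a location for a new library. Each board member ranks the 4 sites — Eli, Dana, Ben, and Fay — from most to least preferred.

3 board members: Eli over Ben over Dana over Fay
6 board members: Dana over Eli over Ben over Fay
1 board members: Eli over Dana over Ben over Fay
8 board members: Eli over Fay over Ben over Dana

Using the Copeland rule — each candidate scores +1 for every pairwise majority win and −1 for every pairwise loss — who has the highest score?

Pairwise results:
  Eli vs Dana: Eli wins 12–6.
  Eli vs Ben: Eli wins 18–0.
  Eli vs Fay: Eli wins 18–0.
  Dana vs Ben: Ben wins 11–7.
  Dana vs Fay: Dana wins 10–8.
  Ben vs Fay: Ben wins 10–8.
Copeland scores (wins − losses):
  Eli: 3 − 0 = 3
  Dana: 1 − 2 = -1
  Ben: 2 − 1 = 1
  Fay: 0 − 3 = -3
Eli has the best Copeland score.

Eli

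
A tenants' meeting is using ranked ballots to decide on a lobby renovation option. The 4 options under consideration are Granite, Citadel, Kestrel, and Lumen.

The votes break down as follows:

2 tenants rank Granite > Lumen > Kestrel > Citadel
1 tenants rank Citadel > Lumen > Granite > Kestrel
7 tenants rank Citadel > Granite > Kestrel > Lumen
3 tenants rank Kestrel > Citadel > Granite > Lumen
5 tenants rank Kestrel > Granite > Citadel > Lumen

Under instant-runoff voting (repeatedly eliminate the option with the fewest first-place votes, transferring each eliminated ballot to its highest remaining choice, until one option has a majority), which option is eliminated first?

Round 1: Citadel 8, Kestrel 8, Granite 2, Lumen 0. Lumen has the fewest and is eliminated.
Round 2: Citadel 8, Kestrel 8, Granite 2. Granite has the fewest and is eliminated.
Round 3: Kestrel 10, Citadel 8. Kestrel has a majority.

Lumen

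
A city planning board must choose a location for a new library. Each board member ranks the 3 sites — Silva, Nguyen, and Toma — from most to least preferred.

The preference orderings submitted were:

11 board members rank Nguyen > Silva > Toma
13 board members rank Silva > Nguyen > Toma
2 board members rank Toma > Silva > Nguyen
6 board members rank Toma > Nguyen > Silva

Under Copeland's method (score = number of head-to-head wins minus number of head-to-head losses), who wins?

Pairwise results:
  Silva vs Nguyen: Nguyen wins 17–15.
  Silva vs Toma: Silva wins 24–8.
  Nguyen vs Toma: Nguyen wins 24–8.
Copeland scores (wins − losses):
  Silva: 1 − 1 = 0
  Nguyen: 2 − 0 = 2
  Toma: 0 − 2 = -2
Nguyen has the best Copeland score.

Nguyen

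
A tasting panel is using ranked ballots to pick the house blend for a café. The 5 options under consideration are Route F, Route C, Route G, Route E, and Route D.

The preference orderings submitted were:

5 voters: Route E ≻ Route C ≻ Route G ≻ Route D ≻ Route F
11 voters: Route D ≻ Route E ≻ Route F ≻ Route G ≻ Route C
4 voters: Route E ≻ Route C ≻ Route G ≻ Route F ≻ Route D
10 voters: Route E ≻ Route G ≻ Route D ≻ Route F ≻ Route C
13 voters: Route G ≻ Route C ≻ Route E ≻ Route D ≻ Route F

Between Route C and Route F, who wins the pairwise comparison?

Route C

Ballots ranking Route C above Route F: 5+4+13 = 22.
Ballots ranking Route F above Route C: 11+10 = 21.
Route C wins the head-to-head, 22–21.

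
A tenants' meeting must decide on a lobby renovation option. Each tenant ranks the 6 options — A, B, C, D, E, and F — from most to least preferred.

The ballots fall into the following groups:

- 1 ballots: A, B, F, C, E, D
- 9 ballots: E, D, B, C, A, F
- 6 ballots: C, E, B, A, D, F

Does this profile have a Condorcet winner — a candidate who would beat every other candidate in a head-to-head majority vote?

Yes

Head-to-head results (16 voters total):
A vs B: B wins 15–1.
A vs C: C wins 15–1.
A vs D: D wins 9–7.
A vs E: E wins 15–1.
A vs F: A wins 16–0.
B vs C: B wins 10–6.
B vs D: D wins 9–7.
B vs E: E wins 15–1.
B vs F: B wins 16–0.
C vs D: D wins 9–7.
C vs E: E wins 9–7.
C vs F: C wins 15–1.
D vs E: E wins 16–0.
D vs F: D wins 15–1.
E vs F: E wins 15–1.
E beats each rival — A (15–1), B (15–1), C (9–7), D (16–0), F (15–1) — so E is the Condorcet winner.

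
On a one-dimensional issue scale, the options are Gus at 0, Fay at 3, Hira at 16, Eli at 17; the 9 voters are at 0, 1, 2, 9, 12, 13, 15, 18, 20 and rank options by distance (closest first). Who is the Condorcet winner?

Hira

With single-peaked preferences on a line, the Condorcet winner is the candidate closest to the median voter.
The median voter (position 12) is closest to Hira at 16.
Check: Hira vs Fay — voters closer to Hira: 5 of 9.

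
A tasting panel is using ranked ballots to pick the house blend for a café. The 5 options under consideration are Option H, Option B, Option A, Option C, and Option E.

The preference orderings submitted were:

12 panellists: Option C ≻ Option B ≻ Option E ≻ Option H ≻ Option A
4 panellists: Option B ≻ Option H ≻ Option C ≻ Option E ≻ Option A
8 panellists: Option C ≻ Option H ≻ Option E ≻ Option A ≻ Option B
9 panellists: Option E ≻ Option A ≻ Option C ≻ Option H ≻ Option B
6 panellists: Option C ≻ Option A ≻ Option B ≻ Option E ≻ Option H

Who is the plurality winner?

First-place vote totals:
  Option H: 0
  Option B: 4
  Option A: 0
  Option C: 26
  Option E: 9
Option C has the most first-place votes.

Option C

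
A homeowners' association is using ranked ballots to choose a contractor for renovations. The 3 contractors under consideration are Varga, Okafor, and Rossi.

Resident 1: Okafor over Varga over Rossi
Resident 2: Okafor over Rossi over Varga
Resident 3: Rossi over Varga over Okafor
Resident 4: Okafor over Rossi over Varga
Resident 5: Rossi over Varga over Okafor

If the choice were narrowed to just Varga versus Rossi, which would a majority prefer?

Rossi

Ballots ranking Varga above Rossi: 1.
Ballots ranking Rossi above Varga: 4.
Rossi wins the head-to-head, 4–1.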